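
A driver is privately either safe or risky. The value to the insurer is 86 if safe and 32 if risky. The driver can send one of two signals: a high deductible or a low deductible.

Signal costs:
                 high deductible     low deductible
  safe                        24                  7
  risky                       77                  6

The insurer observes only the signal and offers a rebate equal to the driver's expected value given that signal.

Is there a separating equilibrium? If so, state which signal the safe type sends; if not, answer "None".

high deductible

Try safe → high deductible, risky → low deductible:
  If types separate, high deductible earns payment 86 and low deductible earns 32.
  Safe: high deductible gives 86 − 24 = 62; low deductible gives 32 − 7 = 25. No deviation. ✓
  Risky: low deductible gives 32 − 6 = 26; high deductible gives 86 − 77 = 9. No deviation. ✓
Both hold — the safe type sends high deductible.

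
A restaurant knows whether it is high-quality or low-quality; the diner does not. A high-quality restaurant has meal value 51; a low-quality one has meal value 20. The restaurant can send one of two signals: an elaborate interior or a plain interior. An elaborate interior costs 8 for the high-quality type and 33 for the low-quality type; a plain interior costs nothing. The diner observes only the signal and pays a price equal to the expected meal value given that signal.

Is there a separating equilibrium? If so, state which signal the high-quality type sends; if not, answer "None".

Try high-quality → elaborate interior, low-quality → plain interior:
  Under separation the diner infers type exactly: elaborate interior → high-quality (pays 51), plain interior → low-quality (pays 20).
  High-quality: elaborate interior gives 51 − 8 = 43; plain interior gives 20 − 0 = 20. No deviation. ✓
  Low-quality: plain interior gives 20 − 0 = 20; elaborate interior gives 51 − 33 = 18. No deviation. ✓
Both hold — the high-quality type sends elaborate interior.

elaborate interior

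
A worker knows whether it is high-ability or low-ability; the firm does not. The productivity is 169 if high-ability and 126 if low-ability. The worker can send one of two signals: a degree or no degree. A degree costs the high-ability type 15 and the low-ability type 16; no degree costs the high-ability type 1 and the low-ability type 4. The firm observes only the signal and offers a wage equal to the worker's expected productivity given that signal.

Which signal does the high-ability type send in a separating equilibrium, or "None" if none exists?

None

Try high-ability → degree, low-ability → no degree:
  If types separate, degree earns payment 169 and no degree earns 126.
  High-ability: degree gives 169 − 15 = 154; no degree gives 126 − 1 = 125. No deviation. ✓
  Low-ability: no degree gives 126 − 4 = 122; degree gives 169 − 16 = 153. Would deviate. ✗
Try high-ability → no degree, low-ability → degree:
  If types separate, no degree earns payment 169 and degree earns 126.
  High-ability: no degree gives 169 − 1 = 168; degree gives 126 − 15 = 111. No deviation. ✓
  Low-ability: degree gives 126 − 16 = 110; no degree gives 169 − 4 = 165. Would deviate. ✗
Neither assignment is incentive-compatible.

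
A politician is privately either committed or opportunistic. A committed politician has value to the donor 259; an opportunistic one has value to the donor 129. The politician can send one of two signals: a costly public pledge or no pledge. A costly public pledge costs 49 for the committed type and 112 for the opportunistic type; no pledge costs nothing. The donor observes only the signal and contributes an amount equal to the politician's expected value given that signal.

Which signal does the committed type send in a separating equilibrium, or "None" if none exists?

Try committed → pledge, opportunistic → no pledge:
  If types separate, pledge earns payment 259 and no pledge earns 129.
  Committed: pledge gives 259 − 49 = 210; no pledge gives 129 − 0 = 129. No deviation. ✓
  Opportunistic: no pledge gives 129 − 0 = 129; pledge gives 259 − 112 = 147. Would deviate. ✗
Try committed → no pledge, opportunistic → pledge:
  If types separate, no pledge earns payment 259 and pledge earns 129.
  Committed: no pledge gives 259 − 0 = 259; pledge gives 129 − 49 = 80. No deviation. ✓
  Opportunistic: pledge gives 129 − 112 = 17; no pledge gives 259 − 0 = 259. Would deviate. ✗
Neither assignment is incentive-compatible.

None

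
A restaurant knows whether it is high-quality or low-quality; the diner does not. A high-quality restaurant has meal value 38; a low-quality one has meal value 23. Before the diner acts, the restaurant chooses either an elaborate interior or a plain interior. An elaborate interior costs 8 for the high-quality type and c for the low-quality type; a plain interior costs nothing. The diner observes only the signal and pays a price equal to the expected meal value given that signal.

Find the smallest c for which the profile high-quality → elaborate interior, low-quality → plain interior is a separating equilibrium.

15

Under separation: elaborate interior → high-quality (pays 38); plain interior → low-quality (pays 23).
High-quality: 38 − 8 = 30 ≥ 23 − 0 = 23. Holds regardless of c. ✓
Low-quality: 23 − 0 ≥ 38 − c, so c ≥ 38 − 23 = 15.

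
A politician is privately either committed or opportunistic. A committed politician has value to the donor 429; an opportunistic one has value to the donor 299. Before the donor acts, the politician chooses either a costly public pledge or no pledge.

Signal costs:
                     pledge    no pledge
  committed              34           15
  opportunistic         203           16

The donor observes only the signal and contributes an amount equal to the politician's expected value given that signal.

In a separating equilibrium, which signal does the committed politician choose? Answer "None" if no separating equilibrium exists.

Try committed → pledge, opportunistic → no pledge:
  Under separation the donor infers type exactly: pledge → committed (pays 429), no pledge → opportunistic (pays 299).
  Committed: pledge gives 429 − 34 = 395; no pledge gives 299 − 15 = 284. No deviation. ✓
  Opportunistic: no pledge gives 299 − 16 = 283; pledge gives 429 − 203 = 226. No deviation. ✓
Both hold — the committed type sends pledge.

pledge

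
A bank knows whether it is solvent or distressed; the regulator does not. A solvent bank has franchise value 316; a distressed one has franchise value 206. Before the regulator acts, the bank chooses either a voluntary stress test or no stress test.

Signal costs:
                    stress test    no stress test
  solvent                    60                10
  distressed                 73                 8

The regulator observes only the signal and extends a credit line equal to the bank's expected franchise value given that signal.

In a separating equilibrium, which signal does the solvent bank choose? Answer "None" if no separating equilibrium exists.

Try solvent → stress test, distressed → no stress test:
  If types separate, stress test earns payment 316 and no stress test earns 206.
  Solvent: stress test gives 316 − 60 = 256; no stress test gives 206 − 10 = 196. No deviation. ✓
  Distressed: no stress test gives 206 − 8 = 198; stress test gives 316 − 73 = 243. Would deviate. ✗
Try solvent → no stress test, distressed → stress test:
  If types separate, no stress test earns payment 316 and stress test earns 206.
  Solvent: no stress test gives 316 − 10 = 306; stress test gives 206 − 60 = 146. No deviation. ✓
  Distressed: stress test gives 206 − 73 = 133; no stress test gives 316 − 8 = 308. Would deviate. ✗
Neither assignment is incentive-compatible.

None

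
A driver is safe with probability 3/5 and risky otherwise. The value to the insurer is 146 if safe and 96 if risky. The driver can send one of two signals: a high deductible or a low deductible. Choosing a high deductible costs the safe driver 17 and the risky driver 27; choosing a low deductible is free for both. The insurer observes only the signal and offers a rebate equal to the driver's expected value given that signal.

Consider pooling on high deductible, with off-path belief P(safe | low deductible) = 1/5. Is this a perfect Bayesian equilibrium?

At the pooled signal (high deductible) the insurer holds the prior 3/5 and pays 3/5·146 + 2/5·96 = 126. Off-path (low deductible) belief 1/5 gives 1/5·146 + 4/5·96 = 106.
Safe: high deductible gives 126 − 17 = 109; low deductible gives 106 − 0 = 106. Stays. ✓
Risky: high deductible gives 126 − 27 = 99; low deductible gives 106 − 0 = 106. Deviates. ✗

No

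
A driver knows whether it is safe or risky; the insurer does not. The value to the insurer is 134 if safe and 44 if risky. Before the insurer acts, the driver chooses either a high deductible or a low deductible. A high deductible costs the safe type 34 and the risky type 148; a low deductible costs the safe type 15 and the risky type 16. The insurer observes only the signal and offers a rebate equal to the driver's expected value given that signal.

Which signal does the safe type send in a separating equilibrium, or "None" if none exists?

high deductible

Try safe → high deductible, risky → low deductible:
  Under separation the insurer infers type exactly: high deductible → safe (pays 134), low deductible → risky (pays 44).
  Safe: high deductible gives 134 − 34 = 100; low deductible gives 44 − 15 = 29. No deviation. ✓
  Risky: low deductible gives 44 − 16 = 28; high deductible gives 134 − 148 = -14. No deviation. ✓
Both hold — the safe type sends high deductible.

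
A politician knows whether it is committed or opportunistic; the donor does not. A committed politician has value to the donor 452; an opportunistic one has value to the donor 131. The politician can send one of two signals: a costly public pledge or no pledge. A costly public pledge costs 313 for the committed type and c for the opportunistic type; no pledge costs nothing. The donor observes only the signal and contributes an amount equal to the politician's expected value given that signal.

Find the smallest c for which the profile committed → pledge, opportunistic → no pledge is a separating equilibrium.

Under separation: pledge → committed (pays 452); no pledge → opportunistic (pays 131).
Committed: 452 − 313 = 139 ≥ 131 − 0 = 131. Holds regardless of c. ✓
Opportunistic: 131 − 0 ≥ 452 − c, so c ≥ 452 − 131 = 321.

321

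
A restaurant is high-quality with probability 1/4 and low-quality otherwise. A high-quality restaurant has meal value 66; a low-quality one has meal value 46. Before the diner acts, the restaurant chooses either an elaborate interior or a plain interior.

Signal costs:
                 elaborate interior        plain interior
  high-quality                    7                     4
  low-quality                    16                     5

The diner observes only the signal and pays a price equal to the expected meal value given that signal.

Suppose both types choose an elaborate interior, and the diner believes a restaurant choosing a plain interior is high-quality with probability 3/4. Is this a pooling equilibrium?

No

At the pooled signal (elaborate interior) the diner holds the prior 1/4 and pays 1/4·66 + 3/4·46 = 51. Off-path (plain interior) belief 3/4 gives 3/4·66 + 1/4·46 = 61.
High-quality: elaborate interior gives 51 − 7 = 44; plain interior gives 61 − 4 = 57. Deviates. ✗
Low-quality: elaborate interior gives 51 − 16 = 35; plain interior gives 61 − 5 = 56. Deviates. ✗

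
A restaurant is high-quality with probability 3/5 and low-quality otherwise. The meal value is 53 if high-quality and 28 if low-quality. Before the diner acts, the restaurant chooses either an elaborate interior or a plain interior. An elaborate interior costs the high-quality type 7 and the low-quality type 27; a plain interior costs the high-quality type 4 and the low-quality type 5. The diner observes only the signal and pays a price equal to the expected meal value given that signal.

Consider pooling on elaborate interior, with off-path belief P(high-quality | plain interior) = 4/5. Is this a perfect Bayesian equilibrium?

No

At the pooled signal (elaborate interior) the diner holds the prior 3/5 and pays 3/5·53 + 2/5·28 = 43. Off-path (plain interior) belief 4/5 gives 4/5·53 + 1/5·28 = 48.
High-quality: elaborate interior gives 43 − 7 = 36; plain interior gives 48 − 4 = 44. Deviates. ✗
Low-quality: elaborate interior gives 43 − 27 = 16; plain interior gives 48 − 5 = 43. Deviates. ✗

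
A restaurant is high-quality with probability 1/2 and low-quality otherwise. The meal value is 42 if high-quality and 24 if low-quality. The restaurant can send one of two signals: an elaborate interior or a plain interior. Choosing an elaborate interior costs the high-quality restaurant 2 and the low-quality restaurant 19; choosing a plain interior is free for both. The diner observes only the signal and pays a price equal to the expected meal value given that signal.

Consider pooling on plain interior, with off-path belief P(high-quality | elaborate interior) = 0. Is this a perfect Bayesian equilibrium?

On the equilibrium path (plain interior) the diner holds the prior 1/2 and pays 1/2·42 + 1/2·24 = 33. Off-path (elaborate interior) belief 0 gives 0·42 + 1·24 = 24.
High-quality: plain interior gives 33 − 0 = 33; elaborate interior gives 24 − 2 = 22. Stays. ✓
Low-quality: plain interior gives 33 − 0 = 33; elaborate interior gives 24 − 19 = 5. Stays. ✓
Beliefs are Bayes-consistent on-path and both types best-respond.

Yes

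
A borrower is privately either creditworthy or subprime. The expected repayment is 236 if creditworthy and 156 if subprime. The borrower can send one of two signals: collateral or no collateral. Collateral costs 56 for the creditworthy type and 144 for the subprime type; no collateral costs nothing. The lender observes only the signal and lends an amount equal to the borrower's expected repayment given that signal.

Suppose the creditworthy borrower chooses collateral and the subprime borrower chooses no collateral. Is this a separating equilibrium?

If types separate, collateral earns payment 236 and no collateral earns 156.
Creditworthy: collateral gives 236 − 56 = 180; no collateral gives 156 − 0 = 156. No deviation. ✓
Subprime: no collateral gives 156 − 0 = 156; collateral gives 236 − 144 = 92. No deviation. ✓
Both incentive constraints hold.

Yes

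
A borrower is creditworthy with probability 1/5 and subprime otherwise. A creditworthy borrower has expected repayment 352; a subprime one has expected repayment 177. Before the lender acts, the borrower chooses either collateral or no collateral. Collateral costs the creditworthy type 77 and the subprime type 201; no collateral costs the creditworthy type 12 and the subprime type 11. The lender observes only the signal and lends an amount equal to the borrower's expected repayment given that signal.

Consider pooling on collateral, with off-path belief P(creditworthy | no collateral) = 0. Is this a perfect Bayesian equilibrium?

No

On the equilibrium path (collateral) the lender holds the prior 1/5 and pays 1/5·352 + 4/5·177 = 212. Off-path (no collateral) belief 0 gives 0·352 + 1·177 = 177.
Creditworthy: collateral gives 212 − 77 = 135; no collateral gives 177 − 12 = 165. Deviates. ✗
Subprime: collateral gives 212 − 201 = 11; no collateral gives 177 − 11 = 166. Deviates. ✗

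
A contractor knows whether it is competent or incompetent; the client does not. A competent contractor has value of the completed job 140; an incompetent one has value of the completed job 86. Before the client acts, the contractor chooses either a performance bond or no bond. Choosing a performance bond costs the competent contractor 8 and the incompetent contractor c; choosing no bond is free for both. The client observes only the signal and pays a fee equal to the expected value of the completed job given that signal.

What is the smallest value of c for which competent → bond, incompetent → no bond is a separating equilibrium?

54

Under separation: bond → competent (pays 140); no bond → incompetent (pays 86).
Competent: 140 − 8 = 132 ≥ 86 − 0 = 86. Holds regardless of c. ✓
Incompetent: 86 − 0 ≥ 140 − c, so c ≥ 140 − 86 = 54.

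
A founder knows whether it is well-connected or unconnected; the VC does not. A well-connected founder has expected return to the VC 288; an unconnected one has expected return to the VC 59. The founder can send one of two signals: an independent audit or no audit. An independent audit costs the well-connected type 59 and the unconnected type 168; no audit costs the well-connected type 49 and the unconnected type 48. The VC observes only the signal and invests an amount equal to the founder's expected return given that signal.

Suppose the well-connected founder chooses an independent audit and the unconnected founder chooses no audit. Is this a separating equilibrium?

If types separate, audit earns payment 288 and no audit earns 59.
Well-connected: audit gives 288 − 59 = 229; no audit gives 59 − 49 = 10. No deviation. ✓
Unconnected: no audit gives 59 − 48 = 11; audit gives 288 − 168 = 120. Would deviate. ✗

No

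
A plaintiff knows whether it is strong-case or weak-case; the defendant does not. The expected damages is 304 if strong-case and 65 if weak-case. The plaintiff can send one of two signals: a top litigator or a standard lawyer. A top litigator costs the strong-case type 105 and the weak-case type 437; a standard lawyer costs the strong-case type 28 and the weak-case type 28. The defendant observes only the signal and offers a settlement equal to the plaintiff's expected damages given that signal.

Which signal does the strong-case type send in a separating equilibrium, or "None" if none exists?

Try strong-case → top litigator, weak-case → standard lawyer:
  If types separate, top litigator earns payment 304 and standard lawyer earns 65.
  Strong-case: top litigator gives 304 − 105 = 199; standard lawyer gives 65 − 28 = 37. No deviation. ✓
  Weak-case: standard lawyer gives 65 − 28 = 37; top litigator gives 304 − 437 = -133. No deviation. ✓
Both hold — the strong-case type sends top litigator.

top litigator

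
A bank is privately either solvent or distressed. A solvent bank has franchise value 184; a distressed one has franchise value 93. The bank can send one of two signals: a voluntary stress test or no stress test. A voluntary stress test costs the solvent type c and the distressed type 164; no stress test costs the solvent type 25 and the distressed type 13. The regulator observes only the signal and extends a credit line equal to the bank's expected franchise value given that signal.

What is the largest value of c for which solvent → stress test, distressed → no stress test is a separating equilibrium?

116

Under separation: stress test → solvent (pays 184); no stress test → distressed (pays 93).
Distressed: 93 − 13 = 80 ≥ 184 − 164 = 20. Holds regardless of c. ✓
Solvent: 184 − c ≥ 93 − 25, so c ≤ 184 − 68 = 116.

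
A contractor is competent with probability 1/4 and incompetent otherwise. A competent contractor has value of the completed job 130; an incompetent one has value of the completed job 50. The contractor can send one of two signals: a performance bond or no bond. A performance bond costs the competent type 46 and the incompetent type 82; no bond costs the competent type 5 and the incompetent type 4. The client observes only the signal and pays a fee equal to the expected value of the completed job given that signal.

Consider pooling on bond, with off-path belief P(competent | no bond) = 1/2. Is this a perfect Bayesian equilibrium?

No

On the equilibrium path (bond) the client holds the prior 1/4 and pays 1/4·130 + 3/4·50 = 70. Off-path (no bond) belief 1/2 gives 1/2·130 + 1/2·50 = 90.
Competent: bond gives 70 − 46 = 24; no bond gives 90 − 5 = 85. Deviates. ✗
Incompetent: bond gives 70 − 82 = -12; no bond gives 90 − 4 = 86. Deviates. ✗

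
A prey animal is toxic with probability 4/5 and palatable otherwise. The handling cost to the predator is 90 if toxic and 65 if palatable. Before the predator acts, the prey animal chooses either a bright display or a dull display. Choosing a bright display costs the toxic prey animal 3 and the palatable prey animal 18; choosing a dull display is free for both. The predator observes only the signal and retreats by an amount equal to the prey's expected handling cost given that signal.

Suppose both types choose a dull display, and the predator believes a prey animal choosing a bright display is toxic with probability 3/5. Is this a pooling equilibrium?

Yes

On the equilibrium path (dull display) the predator holds the prior 4/5 and pays 4/5·90 + 1/5·65 = 85. Off-path (bright display) belief 3/5 gives 3/5·90 + 2/5·65 = 80.
Toxic: dull display gives 85 − 0 = 85; bright display gives 80 − 3 = 77. Stays. ✓
Palatable: dull display gives 85 − 0 = 85; bright display gives 80 − 18 = 62. Stays. ✓
Beliefs are Bayes-consistent on-path and both types best-respond.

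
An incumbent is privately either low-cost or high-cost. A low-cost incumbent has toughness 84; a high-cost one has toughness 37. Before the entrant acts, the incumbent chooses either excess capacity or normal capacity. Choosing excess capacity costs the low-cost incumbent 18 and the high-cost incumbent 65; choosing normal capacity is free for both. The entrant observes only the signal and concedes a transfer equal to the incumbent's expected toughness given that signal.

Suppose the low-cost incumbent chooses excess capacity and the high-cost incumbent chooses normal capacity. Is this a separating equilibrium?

Under separation the entrant infers type exactly: excess capacity → low-cost (pays 84), normal capacity → high-cost (pays 37).
Low-cost: excess capacity gives 84 − 18 = 66; normal capacity gives 37 − 0 = 37. No deviation. ✓
High-cost: normal capacity gives 37 − 0 = 37; excess capacity gives 84 − 65 = 19. No deviation. ✓
Both incentive constraints hold.

Yes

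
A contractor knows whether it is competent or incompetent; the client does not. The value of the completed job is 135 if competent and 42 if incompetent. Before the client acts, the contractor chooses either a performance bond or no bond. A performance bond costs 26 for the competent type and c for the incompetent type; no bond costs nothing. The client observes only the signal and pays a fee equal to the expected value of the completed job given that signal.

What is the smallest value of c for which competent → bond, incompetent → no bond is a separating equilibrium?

93

Under separation: bond → competent (pays 135); no bond → incompetent (pays 42).
Competent: 135 − 26 = 109 ≥ 42 − 0 = 42. Holds regardless of c. ✓
Incompetent: 42 − 0 ≥ 135 − c, so c ≥ 135 − 42 = 93.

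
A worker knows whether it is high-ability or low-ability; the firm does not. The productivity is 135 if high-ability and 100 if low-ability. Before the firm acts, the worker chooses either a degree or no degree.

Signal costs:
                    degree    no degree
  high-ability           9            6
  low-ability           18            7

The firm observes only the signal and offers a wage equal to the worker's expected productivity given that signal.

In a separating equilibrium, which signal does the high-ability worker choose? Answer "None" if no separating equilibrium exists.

None

Try high-ability → degree, low-ability → no degree:
  If types separate, degree earns payment 135 and no degree earns 100.
  High-ability: degree gives 135 − 9 = 126; no degree gives 100 − 6 = 94. No deviation. ✓
  Low-ability: no degree gives 100 − 7 = 93; degree gives 135 − 18 = 117. Would deviate. ✗
Try high-ability → no degree, low-ability → degree:
  If types separate, no degree earns payment 135 and degree earns 100.
  High-ability: no degree gives 135 − 6 = 129; degree gives 100 − 9 = 91. No deviation. ✓
  Low-ability: degree gives 100 − 18 = 82; no degree gives 135 − 7 = 128. Would deviate. ✗
Neither assignment is incentive-compatible.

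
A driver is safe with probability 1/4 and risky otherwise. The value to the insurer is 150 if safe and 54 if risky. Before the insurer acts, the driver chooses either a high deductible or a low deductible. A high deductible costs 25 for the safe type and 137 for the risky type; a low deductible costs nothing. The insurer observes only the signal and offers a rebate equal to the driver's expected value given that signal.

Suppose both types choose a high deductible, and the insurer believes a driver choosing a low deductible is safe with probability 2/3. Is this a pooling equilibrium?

No

At the pooled signal (high deductible) the insurer holds the prior 1/4 and pays 1/4·150 + 3/4·54 = 78. Off-path (low deductible) belief 2/3 gives 2/3·150 + 1/3·54 = 118.
Safe: high deductible gives 78 − 25 = 53; low deductible gives 118 − 0 = 118. Deviates. ✗
Risky: high deductible gives 78 − 137 = -59; low deductible gives 118 − 0 = 118. Deviates. ✗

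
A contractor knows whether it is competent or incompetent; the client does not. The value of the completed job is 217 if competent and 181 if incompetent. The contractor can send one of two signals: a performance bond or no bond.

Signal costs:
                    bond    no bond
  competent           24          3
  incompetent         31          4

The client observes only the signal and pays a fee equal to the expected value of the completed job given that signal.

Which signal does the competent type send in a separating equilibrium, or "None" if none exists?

Try competent → bond, incompetent → no bond:
  If types separate, bond earns payment 217 and no bond earns 181.
  Competent: bond gives 217 − 24 = 193; no bond gives 181 − 3 = 178. No deviation. ✓
  Incompetent: no bond gives 181 − 4 = 177; bond gives 217 − 31 = 186. Would deviate. ✗
Try competent → no bond, incompetent → bond:
  If types separate, no bond earns payment 217 and bond earns 181.
  Competent: no bond gives 217 − 3 = 214; bond gives 181 − 24 = 157. No deviation. ✓
  Incompetent: bond gives 181 − 31 = 150; no bond gives 217 − 4 = 213. Would deviate. ✗
Neither assignment is incentive-compatible.

None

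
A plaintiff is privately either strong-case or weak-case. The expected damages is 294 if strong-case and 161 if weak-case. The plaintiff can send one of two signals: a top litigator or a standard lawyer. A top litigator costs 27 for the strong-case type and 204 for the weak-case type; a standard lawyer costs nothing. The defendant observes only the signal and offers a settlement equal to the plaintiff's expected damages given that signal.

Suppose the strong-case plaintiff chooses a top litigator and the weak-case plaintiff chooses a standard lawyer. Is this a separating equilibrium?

If types separate, top litigator earns payment 294 and standard lawyer earns 161.
Strong-case: top litigator gives 294 − 27 = 267; standard lawyer gives 161 − 0 = 161. No deviation. ✓
Weak-case: standard lawyer gives 161 − 0 = 161; top litigator gives 294 − 204 = 90. No deviation. ✓
Both incentive constraints hold.

Yes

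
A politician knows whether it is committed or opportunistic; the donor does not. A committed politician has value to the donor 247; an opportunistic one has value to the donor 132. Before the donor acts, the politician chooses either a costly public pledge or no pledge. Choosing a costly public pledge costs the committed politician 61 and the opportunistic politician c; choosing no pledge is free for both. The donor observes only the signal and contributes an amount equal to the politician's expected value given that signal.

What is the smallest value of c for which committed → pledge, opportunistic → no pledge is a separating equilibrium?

115

Under separation: pledge → committed (pays 247); no pledge → opportunistic (pays 132).
Committed: 247 − 61 = 186 ≥ 132 − 0 = 132. Holds regardless of c. ✓
Opportunistic: 132 − 0 ≥ 247 − c, so c ≥ 247 − 132 = 115.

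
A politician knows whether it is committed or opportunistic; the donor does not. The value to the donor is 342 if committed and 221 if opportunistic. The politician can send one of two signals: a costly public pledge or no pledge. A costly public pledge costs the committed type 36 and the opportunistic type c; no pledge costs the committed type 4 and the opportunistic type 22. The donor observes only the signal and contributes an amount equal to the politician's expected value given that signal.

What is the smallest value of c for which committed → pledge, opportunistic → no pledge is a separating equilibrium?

143

Under separation: pledge → committed (pays 342); no pledge → opportunistic (pays 221).
Committed: 342 − 36 = 306 ≥ 221 − 4 = 217. Holds regardless of c. ✓
Opportunistic: 221 − 22 ≥ 342 − c, so c ≥ 342 − 199 = 143.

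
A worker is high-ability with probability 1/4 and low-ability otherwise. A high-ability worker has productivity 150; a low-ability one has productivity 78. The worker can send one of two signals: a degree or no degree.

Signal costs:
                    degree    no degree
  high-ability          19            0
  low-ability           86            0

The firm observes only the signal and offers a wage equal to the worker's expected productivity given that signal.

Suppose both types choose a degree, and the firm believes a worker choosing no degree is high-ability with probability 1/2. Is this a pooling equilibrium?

No

On the equilibrium path (degree) the firm holds the prior 1/4 and pays 1/4·150 + 3/4·78 = 96. Off-path (no degree) belief 1/2 gives 1/2·150 + 1/2·78 = 114.
High-ability: degree gives 96 − 19 = 77; no degree gives 114 − 0 = 114. Deviates. ✗
Low-ability: degree gives 96 − 86 = 10; no degree gives 114 − 0 = 114. Deviates. ✗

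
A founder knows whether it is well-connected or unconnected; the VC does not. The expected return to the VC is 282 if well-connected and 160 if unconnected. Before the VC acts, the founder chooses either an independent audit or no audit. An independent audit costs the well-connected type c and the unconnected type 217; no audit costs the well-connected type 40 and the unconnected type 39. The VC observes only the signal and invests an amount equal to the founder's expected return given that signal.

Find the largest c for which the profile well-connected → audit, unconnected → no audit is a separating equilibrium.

162

Under separation: audit → well-connected (pays 282); no audit → unconnected (pays 160).
Unconnected: 160 − 39 = 121 ≥ 282 − 217 = 65. Holds regardless of c. ✓
Well-connected: 282 − c ≥ 160 − 40, so c ≤ 282 − 120 = 162.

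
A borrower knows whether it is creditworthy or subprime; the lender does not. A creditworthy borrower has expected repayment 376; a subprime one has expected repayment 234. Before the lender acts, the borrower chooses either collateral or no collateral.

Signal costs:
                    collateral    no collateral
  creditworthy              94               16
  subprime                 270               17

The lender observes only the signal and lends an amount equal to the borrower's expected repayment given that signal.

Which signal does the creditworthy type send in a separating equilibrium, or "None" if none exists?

Try creditworthy → collateral, subprime → no collateral:
  If types separate, collateral earns payment 376 and no collateral earns 234.
  Creditworthy: collateral gives 376 − 94 = 282; no collateral gives 234 − 16 = 218. No deviation. ✓
  Subprime: no collateral gives 234 − 17 = 217; collateral gives 376 − 270 = 106. No deviation. ✓
Both hold — the creditworthy type sends collateral.

collateral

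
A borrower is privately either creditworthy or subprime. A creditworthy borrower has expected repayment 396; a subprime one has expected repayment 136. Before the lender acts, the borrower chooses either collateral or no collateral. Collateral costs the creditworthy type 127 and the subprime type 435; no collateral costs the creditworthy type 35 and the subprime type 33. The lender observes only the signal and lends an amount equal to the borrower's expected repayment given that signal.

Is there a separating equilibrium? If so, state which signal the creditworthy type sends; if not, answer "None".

Try creditworthy → collateral, subprime → no collateral:
  If types separate, collateral earns payment 396 and no collateral earns 136.
  Creditworthy: collateral gives 396 − 127 = 269; no collateral gives 136 − 35 = 101. No deviation. ✓
  Subprime: no collateral gives 136 − 33 = 103; collateral gives 396 − 435 = -39. No deviation. ✓
Both hold — the creditworthy type sends collateral.

collateral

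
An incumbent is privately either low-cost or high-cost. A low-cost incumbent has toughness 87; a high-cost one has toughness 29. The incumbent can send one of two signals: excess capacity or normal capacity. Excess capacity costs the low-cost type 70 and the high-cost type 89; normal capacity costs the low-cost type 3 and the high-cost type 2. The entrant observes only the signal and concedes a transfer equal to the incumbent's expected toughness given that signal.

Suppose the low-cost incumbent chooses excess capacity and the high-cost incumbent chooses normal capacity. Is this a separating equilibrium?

No

Under separation the entrant infers type exactly: excess capacity → low-cost (pays 87), normal capacity → high-cost (pays 29).
Low-cost: excess capacity gives 87 − 70 = 17; normal capacity gives 29 − 3 = 26. Would deviate. ✗
High-cost: normal capacity gives 29 − 2 = 27; excess capacity gives 87 − 89 = -2. No deviation. ✓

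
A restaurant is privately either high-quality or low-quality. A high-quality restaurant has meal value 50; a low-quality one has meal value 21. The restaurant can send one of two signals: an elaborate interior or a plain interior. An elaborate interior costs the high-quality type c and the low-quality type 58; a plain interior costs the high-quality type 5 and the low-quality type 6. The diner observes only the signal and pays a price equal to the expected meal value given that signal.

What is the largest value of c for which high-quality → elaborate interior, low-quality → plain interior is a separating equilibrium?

34

Under separation: elaborate interior → high-quality (pays 50); plain interior → low-quality (pays 21).
Low-quality: 21 − 6 = 15 ≥ 50 − 58 = -8. Holds regardless of c. ✓
High-quality: 50 − c ≥ 21 − 5, so c ≤ 50 − 16 = 34.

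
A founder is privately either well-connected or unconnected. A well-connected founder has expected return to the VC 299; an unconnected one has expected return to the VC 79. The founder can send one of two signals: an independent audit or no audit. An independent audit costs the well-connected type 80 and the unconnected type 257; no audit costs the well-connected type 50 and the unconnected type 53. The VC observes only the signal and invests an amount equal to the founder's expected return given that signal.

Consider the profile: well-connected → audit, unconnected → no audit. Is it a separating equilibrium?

No

Under separation the VC infers type exactly: audit → well-connected (pays 299), no audit → unconnected (pays 79).
Well-connected: audit gives 299 − 80 = 219; no audit gives 79 − 50 = 29. No deviation. ✓
Unconnected: no audit gives 79 − 53 = 26; audit gives 299 − 257 = 42. Would deviate. ✗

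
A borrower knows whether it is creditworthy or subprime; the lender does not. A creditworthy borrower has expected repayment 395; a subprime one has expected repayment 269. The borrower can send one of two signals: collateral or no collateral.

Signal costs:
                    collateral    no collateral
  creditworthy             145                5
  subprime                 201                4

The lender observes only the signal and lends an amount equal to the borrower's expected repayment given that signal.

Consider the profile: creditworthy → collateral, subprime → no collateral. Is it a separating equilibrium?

No

Under separation the lender infers type exactly: collateral → creditworthy (pays 395), no collateral → subprime (pays 269).
Creditworthy: collateral gives 395 − 145 = 250; no collateral gives 269 − 5 = 264. Would deviate. ✗
Subprime: no collateral gives 269 − 4 = 265; collateral gives 395 − 201 = 194. No deviation. ✓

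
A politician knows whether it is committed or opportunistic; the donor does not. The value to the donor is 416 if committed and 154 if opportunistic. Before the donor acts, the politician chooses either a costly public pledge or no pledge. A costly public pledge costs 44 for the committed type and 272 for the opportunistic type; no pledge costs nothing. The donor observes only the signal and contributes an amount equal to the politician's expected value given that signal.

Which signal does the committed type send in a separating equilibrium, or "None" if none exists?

pledge

Try committed → pledge, opportunistic → no pledge:
  Under separation the donor infers type exactly: pledge → committed (pays 416), no pledge → opportunistic (pays 154).
  Committed: pledge gives 416 − 44 = 372; no pledge gives 154 − 0 = 154. No deviation. ✓
  Opportunistic: no pledge gives 154 − 0 = 154; pledge gives 416 − 272 = 144. No deviation. ✓
Both hold — the committed type sends pledge.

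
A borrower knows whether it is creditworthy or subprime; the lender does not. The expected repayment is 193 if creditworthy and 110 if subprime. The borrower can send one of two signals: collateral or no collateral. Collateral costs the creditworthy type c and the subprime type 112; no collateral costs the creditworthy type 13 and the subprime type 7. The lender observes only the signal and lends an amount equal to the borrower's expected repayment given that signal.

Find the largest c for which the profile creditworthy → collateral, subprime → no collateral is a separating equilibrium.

96

Under separation: collateral → creditworthy (pays 193); no collateral → subprime (pays 110).
Subprime: 110 − 7 = 103 ≥ 193 − 112 = 81. Holds regardless of c. ✓
Creditworthy: 193 − c ≥ 110 − 13, so c ≤ 193 − 97 = 96.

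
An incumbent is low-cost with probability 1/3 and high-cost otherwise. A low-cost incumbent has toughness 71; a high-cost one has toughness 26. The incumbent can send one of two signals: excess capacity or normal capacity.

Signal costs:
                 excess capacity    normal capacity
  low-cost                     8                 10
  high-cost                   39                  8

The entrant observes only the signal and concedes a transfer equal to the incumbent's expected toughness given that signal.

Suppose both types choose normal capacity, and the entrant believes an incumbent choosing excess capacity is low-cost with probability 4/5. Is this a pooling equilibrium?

On the equilibrium path (normal capacity) the entrant holds the prior 1/3 and pays 1/3·71 + 2/3·26 = 41. Off-path (excess capacity) belief 4/5 gives 4/5·71 + 1/5·26 = 62.
Low-cost: normal capacity gives 41 − 10 = 31; excess capacity gives 62 − 8 = 54. Deviates. ✗
High-cost: normal capacity gives 41 − 8 = 33; excess capacity gives 62 − 39 = 23. Stays. ✓

No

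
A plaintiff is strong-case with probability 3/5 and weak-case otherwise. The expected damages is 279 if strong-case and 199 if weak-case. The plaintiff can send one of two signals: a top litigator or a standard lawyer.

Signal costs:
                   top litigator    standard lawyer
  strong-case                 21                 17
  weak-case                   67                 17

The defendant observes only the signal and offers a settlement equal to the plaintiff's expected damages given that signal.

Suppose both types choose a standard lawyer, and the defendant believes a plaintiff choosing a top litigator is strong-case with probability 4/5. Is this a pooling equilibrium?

On the equilibrium path (standard lawyer) the defendant holds the prior 3/5 and pays 3/5·279 + 2/5·199 = 247. Off-path (top litigator) belief 4/5 gives 4/5·279 + 1/5·199 = 263.
Strong-case: standard lawyer gives 247 − 17 = 230; top litigator gives 263 − 21 = 242. Deviates. ✗
Weak-case: standard lawyer gives 247 − 17 = 230; top litigator gives 263 − 67 = 196. Stays. ✓

No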